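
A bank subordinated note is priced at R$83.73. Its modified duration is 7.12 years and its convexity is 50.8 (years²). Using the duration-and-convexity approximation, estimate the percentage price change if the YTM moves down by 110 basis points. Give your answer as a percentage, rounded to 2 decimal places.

+8.14%

Duration effect: -D_mod·Δy = -7.12 × (-0.011) = +0.078320
Convexity effect: ½·C·(Δy)² = 0.5 × 50.8 × (-0.011)² = +0.0030734
ΔP/P ≈ +0.078320 + 0.0030734 = +0.0813934
= +8.13934%.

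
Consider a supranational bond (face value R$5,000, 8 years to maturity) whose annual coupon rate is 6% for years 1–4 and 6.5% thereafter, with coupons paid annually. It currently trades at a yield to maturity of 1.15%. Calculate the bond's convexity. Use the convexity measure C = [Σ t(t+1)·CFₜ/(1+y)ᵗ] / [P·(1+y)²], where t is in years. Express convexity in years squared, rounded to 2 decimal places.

56.39

With y = 0.0115:
  t   CF        PV=CF/(1+0.0115)^t    t·PV        t(t+1)·PV
  1       300.00       296.5892       296.5892         593.1784
  2       300.00       293.2172       586.4345       1,759.3034
  3       300.00       289.8836       869.6507       3,478.6028
  4       300.00       286.5878     1,146.3512       5,731.7561
  5       325.00       306.9403     1,534.7015       9,208.2093
  6       325.00       303.4506     1,820.7038      12,744.9263
  7       325.00       300.0006     2,100.0043      16,800.0347
  8     5,325.00     4,859.5104    38,876.0831     349,884.7483
  Σ                  6,936.1798    47,230.5184     400,200.7592
P = 6,936.1798.
Convexity = Σ t(t+1)·PV / [P·(1+y)²] = 400,200.7592 / (6,936.1798 × 1.023132) = 56.39308.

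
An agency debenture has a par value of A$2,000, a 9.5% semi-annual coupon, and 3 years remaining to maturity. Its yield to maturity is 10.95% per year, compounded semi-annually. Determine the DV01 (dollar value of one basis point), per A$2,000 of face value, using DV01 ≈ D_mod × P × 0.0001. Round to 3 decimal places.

A$0.488

Periodic yield y = 0.05475.
  t   CF        PV=CF/(1+0.05475)^t    t·PV
  1        95.00        90.0687        90.0687
  2        95.00        85.3934       170.7869
  3        95.00        80.9608       242.8825
  4        95.00        76.7583       307.0333
  5        95.00        72.7739       363.8697
  6     2,095.00     1,521.5521     9,129.3125
  Σ                  1,927.5074    10,303.9537
P = 1,927.5074; D_Mac = 5.34574 half-year periods = 2.67287 yrs; D_mod = 2.53413 yrs.
DV01 ≈ 2.53413 × 1,927.5074 × 0.0001 = 0.488455.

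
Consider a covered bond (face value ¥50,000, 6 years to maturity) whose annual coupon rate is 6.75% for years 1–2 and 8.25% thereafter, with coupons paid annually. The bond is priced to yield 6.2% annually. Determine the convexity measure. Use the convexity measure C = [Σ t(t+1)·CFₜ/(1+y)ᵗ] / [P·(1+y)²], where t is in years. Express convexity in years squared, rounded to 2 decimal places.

With y = 0.062:
  t   CF        PV=CF/(1+0.062)^t    t·PV        t(t+1)·PV
  1     3,375.00     3,177.9661     3,177.9661       6,355.9322
  2     3,375.00     2,992.4351     5,984.8702      17,954.6107
  3     4,125.00     3,443.8990    10,331.6969      41,326.7877
  4     4,125.00     3,242.8427    12,971.3709      64,856.8544
  5     4,125.00     3,053.5242    15,267.6211      91,605.7266
  6    54,125.00    37,726.8729   226,361.2374   1,584,528.6616
  Σ                 53,637.5400   274,094.7626   1,806,628.5732
P = 53,637.5400.
Convexity = Σ t(t+1)·PV / [P·(1+y)²] = 1,806,628.5732 / (53,637.5400 × 1.127844) = 29.86421.

29.86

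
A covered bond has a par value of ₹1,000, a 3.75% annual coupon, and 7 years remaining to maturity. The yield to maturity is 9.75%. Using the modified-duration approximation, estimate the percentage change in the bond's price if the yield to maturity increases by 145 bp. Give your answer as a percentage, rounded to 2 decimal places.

-8.09%

Periodic yield y = 0.0975. Modified duration first:
  t   CF        PV=CF/(1+0.0975)^t    t·PV
  1        37.50        34.1686        34.1686
  2        37.50        31.1331        62.2662
  3        37.50        28.3673        85.1018
  4        37.50        25.8472       103.3887
  5        37.50        23.5510       117.7548
  6        37.50        21.4587       128.7524
  7     1,037.50       540.9491     3,786.6437
  Σ                    705.4749     4,318.0762
P = 705.4749; D_Mac = 6.12081 yrs; D_mod = 6.12081/(1+0.0975) = 5.57705 yrs.
ΔP/P ≈ -D_mod · Δy = -5.57705 × (+0.0145) = -0.080867 = -8.0867%.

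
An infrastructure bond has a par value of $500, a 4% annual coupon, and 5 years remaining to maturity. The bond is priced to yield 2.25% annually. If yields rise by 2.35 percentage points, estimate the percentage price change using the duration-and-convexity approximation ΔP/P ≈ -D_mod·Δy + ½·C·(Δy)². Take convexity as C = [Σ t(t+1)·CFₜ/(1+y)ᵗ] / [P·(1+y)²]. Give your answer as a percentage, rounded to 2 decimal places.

With y = 0.0225:
  t   CF        PV=CF/(1+0.0225)^t    t·PV        t(t+1)·PV
  1        20.00        19.5599        19.5599          39.1198
  2        20.00        19.1295        38.2590         114.7769
  3        20.00        18.7085        56.1256         224.5026
  4        20.00        18.2969        73.1875         365.9373
  5       520.00       465.2504     2,326.2520      13,957.5122
  Σ                    540.9452     2,513.3840      14,701.8488
P = 540.9452; D_Mac = 4.64628 yrs; D_mod = 4.54404 yrs; C = 25.99513.
Duration effect: -4.54404 × (+0.0235) = -0.106785
Convexity effect: 0.5 × 25.99513 × (0.0235)² = +0.0071779
ΔP/P ≈ -0.106785 + 0.0071779 = -0.099607 = -9.9607%.

-9.96%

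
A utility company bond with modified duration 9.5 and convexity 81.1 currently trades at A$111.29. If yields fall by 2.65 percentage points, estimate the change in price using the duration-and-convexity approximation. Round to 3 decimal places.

+A$31.186

Duration effect: -D_mod·Δy = -9.5 × (-0.0265) = +0.251750
Convexity effect: ½·C·(Δy)² = 0.5 × 81.1 × (-0.0265)² = +0.0284762375
ΔP/P ≈ +0.251750 + 0.0284762375 = +0.2802262375
ΔP ≈ 111.29 × (+0.2802262375) = +31.186377971375.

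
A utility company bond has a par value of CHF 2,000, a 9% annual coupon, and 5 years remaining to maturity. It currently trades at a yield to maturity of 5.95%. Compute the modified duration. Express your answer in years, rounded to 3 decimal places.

4.048 years

Periodic yield y = 0.0595. First find Macaulay duration:
  t   CF        PV=CF/(1+0.0595)^t    t·PV
  1       180.00       169.8915       169.8915
  2       180.00       160.3506       320.7012
  3       180.00       151.3455       454.0366
  4       180.00       142.8462       571.3848
  5     2,180.00     1,632.8703     8,164.3515
  Σ                  2,257.3041     9,680.3655
P = 2,257.3041; Macaulay duration = 9,680.3655 / 2,257.3041 = 4.28846 years.
Modified duration = D_Mac / (1 + y) = 4.28846 / 1.0595 = 4.04763 years.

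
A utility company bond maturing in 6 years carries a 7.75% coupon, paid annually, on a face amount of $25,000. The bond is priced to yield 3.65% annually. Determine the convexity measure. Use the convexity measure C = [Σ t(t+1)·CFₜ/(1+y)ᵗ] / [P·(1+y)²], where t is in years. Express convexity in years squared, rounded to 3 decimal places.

31.501

With y = 0.0365:
  t   CF        PV=CF/(1+0.0365)^t    t·PV        t(t+1)·PV
  1     1,937.50     1,869.2716     1,869.2716       3,738.5432
  2     1,937.50     1,803.4458     3,606.8916      10,820.6749
  3     1,937.50     1,739.9381     5,219.8142      20,879.2569
  4     1,937.50     1,678.6667     6,714.6670      33,573.3348
  5     1,937.50     1,619.5531     8,097.7653      48,586.5916
  6    26,937.50    21,724.0828   130,344.4967     912,411.4766
  Σ                 30,434.9580   155,852.9063   1,030,009.8779
P = 30,434.9580.
Convexity = Σ t(t+1)·PV / [P·(1+y)²] = 1,030,009.8779 / (30,434.9580 × 1.074332) = 31.50142.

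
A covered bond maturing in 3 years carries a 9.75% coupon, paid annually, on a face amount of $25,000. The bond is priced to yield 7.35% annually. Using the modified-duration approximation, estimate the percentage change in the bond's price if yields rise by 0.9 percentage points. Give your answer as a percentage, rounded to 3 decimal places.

Periodic yield y = 0.0735. Modified duration first:
  t   CF        PV=CF/(1+0.0735)^t    t·PV
  1     2,437.50     2,270.6102     2,270.6102
  2     2,437.50     2,115.1469     4,230.2937
  3    27,437.50    22,178.8177    66,536.4531
  Σ                 26,564.5747    73,037.3570
P = 26,564.5747; D_Mac = 2.74943 yrs; D_mod = 2.74943/(1+0.0735) = 2.56118 yrs.
ΔP/P ≈ -D_mod · Δy = -2.56118 × (+0.009) = -0.023051 = -2.3051%.

-2.305%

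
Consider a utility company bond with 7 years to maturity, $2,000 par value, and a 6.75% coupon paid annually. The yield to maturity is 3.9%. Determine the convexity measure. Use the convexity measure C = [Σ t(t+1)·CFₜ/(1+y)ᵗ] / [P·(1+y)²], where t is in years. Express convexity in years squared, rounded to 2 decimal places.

41.15

With y = 0.039:
  t   CF        PV=CF/(1+0.039)^t    t·PV        t(t+1)·PV
  1       135.00       129.9326       129.9326         259.8653
  2       135.00       125.0555       250.1109         750.3328
  3       135.00       120.3614       361.0841       1,444.3365
  4       135.00       115.8435       463.3739       2,316.8695
  5       135.00       111.4952       557.4758       3,344.8549
  6       135.00       107.3101       643.8604       4,507.0230
  7     2,135.00     1,633.3868    11,433.7077      91,469.6618
  Σ                  2,343.3850    13,839.5455     104,092.9437
P = 2,343.3850.
Convexity = Σ t(t+1)·PV / [P·(1+y)²] = 104,092.9437 / (2,343.3850 × 1.079521) = 41.14779.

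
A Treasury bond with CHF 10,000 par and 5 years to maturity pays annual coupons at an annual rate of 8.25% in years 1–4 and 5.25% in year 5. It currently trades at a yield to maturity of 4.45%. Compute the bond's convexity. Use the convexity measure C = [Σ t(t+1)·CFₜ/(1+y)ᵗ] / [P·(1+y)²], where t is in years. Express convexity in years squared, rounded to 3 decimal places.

With y = 0.0445:
  t   CF        PV=CF/(1+0.0445)^t    t·PV        t(t+1)·PV
  1       825.00       789.8516       789.8516       1,579.7032
  2       825.00       756.2007     1,512.4013       4,537.2040
  3       825.00       723.9834     2,171.9502       8,687.8009
  4       825.00       693.1387     2,772.5550      13,862.7748
  5    10,525.00     8,466.0316    42,330.1578     253,980.9467
  Σ                 11,429.2060    49,576.9159     282,648.4296
P = 11,429.2060.
Convexity = Σ t(t+1)·PV / [P·(1+y)²] = 282,648.4296 / (11,429.2060 × 1.090980) = 22.66802.

22.668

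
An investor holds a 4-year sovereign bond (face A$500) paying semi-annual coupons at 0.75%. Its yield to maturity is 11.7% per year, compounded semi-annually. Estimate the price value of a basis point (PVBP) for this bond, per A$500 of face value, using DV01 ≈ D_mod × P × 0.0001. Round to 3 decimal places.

Periodic yield y = 0.0585.
  t   CF        PV=CF/(1+0.0585)^t    t·PV
  1        1.875         1.7714         1.7714
  2        1.875         1.6735         3.3470
  3        1.875         1.5810         4.7430
  4        1.875         1.4936         5.9744
  5        1.875         1.4111         7.0553
  6        1.875         1.3331         7.9985
  7        1.875         1.2594         8.8158
  8      501.875       318.4701     2,547.7608
  Σ                    328.9931     2,587.4662
P = 328.9931; D_Mac = 7.86480 half-year periods = 3.93240 yrs; D_mod = 3.71507 yrs.
DV01 ≈ 3.71507 × 328.9931 × 0.0001 = 0.122223.

A$0.122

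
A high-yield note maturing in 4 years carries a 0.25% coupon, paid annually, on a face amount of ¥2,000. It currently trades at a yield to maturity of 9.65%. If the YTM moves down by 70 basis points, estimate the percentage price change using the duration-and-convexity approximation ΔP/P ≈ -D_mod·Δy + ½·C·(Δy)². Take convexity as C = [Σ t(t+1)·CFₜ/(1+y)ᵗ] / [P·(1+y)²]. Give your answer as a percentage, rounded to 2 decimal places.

+2.58%

With y = 0.0965:
  t   CF        PV=CF/(1+0.0965)^t    t·PV        t(t+1)·PV
  1         5.00         4.5600         4.5600           9.1199
  2         5.00         4.1587         8.3173          24.9519
  3         5.00         3.7927        11.3780          45.5119
  4     2,005.00     1,387.0108     5,548.0431      27,740.2154
  Σ                  1,399.5220     5,572.2983      27,819.7992
P = 1,399.5220; D_Mac = 3.98157 yrs; D_mod = 3.63116 yrs; C = 16.53320.
Duration effect: -3.63116 × (-0.007) = +0.025418
Convexity effect: 0.5 × 16.53320 × (-0.007)² = +0.0004051
ΔP/P ≈ +0.025418 + 0.0004051 = +0.025823 = +2.5823%.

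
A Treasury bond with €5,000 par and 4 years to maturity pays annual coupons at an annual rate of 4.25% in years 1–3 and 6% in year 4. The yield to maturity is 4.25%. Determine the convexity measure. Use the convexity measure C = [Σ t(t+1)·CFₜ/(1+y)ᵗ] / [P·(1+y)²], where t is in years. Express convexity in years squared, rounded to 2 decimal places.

With y = 0.0425:
  t   CF        PV=CF/(1+0.0425)^t    t·PV        t(t+1)·PV
  1       212.50       203.8369       203.8369         407.6739
  2       212.50       195.5270       391.0541       1,173.1622
  3       212.50       187.5559       562.6677       2,250.6709
  4     5,300.00     4,487.1606    17,948.6425      89,743.2123
  Σ                  5,074.0805    19,106.2012      93,574.7192
P = 5,074.0805.
Convexity = Σ t(t+1)·PV / [P·(1+y)²] = 93,574.7192 / (5,074.0805 × 1.086806) = 16.96872.

16.97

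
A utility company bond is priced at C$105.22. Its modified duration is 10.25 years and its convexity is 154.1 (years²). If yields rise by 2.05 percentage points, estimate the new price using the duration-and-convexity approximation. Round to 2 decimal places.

Duration effect: -D_mod·Δy = -10.25 × (+0.0205) = -0.210125
Convexity effect: ½·C·(Δy)² = 0.5 × 154.1 × (0.0205)² = +0.0323802625
ΔP/P ≈ -0.210125 + 0.0323802625 = -0.1777447375
New price ≈ 105.22 × (1 - 0.1777447375) = 86.51769872025.

C$86.52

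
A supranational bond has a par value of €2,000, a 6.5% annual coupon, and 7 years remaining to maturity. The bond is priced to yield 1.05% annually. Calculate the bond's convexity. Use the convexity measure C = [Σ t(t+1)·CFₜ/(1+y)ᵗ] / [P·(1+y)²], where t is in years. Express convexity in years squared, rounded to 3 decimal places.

With y = 0.0105:
  t   CF        PV=CF/(1+0.0105)^t    t·PV        t(t+1)·PV
  1       130.00       128.6492       128.6492         257.2984
  2       130.00       127.3124       254.6248         763.8744
  3       130.00       125.9895       377.9685       1,511.8742
  4       130.00       124.6804       498.7215       2,493.6074
  5       130.00       123.3848       616.9241       3,701.5449
  6       130.00       122.1027       732.6165       5,128.3155
  7     2,130.00     1,979.8185    13,858.7295     110,869.8361
  Σ                  2,731.9376    16,468.2342     124,726.3508
P = 2,731.9376.
Convexity = Σ t(t+1)·PV / [P·(1+y)²] = 124,726.3508 / (2,731.9376 × 1.021110) = 44.71104.

44.711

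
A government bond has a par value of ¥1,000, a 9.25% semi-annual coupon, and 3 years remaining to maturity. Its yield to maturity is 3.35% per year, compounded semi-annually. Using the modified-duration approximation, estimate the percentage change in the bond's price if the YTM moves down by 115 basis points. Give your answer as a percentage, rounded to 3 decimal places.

Periodic yield y = 0.01675. Modified duration first:
  t   CF        PV=CF/(1+0.01675)^t    t·PV
  1        46.25        45.4881        45.4881
  2        46.25        44.7387        89.4774
  3        46.25        44.0017       132.0050
  4        46.25        43.2768       173.1071
  5        46.25        42.5638       212.8192
  6     1,046.25       947.0009     5,682.0053
  Σ                  1,167.0700     6,334.9022
P = 1,167.0700; D_Mac = 5.42804 half-year periods = 2.71402 yrs; D_mod = 2.71402/(1+0.01675) = 2.66931 yrs.
ΔP/P ≈ -D_mod · Δy = -2.66931 × (-0.0115) = +0.030697 = +3.0697%.

+3.070%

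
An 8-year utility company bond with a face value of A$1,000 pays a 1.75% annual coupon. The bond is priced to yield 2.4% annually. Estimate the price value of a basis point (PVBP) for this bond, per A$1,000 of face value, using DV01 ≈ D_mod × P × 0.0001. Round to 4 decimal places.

A$0.7001

Periodic yield y = 0.024.
  t   CF        PV=CF/(1+0.024)^t    t·PV
  1        17.50        17.0898        17.0898
  2        17.50        16.6893        33.3786
  3        17.50        16.2981        48.8944
  4        17.50        15.9162        63.6646
  5        17.50        15.5431        77.7156
  6        17.50        15.1788        91.0730
  7        17.50        14.8231       103.7615
  8     1,017.50       841.6563     6,733.2502
  Σ                    953.1947     7,168.8278
P = 953.1947; D_Mac = 7.52084 yrs; D_mod = 7.34457 yrs.
DV01 ≈ 7.34457 × 953.1947 × 0.0001 = 0.700081.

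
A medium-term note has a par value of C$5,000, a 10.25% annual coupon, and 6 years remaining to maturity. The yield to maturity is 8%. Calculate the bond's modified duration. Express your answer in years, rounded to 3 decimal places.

4.473 years

Periodic yield y = 0.08. First find Macaulay duration:
  t   CF        PV=CF/(1+0.08)^t    t·PV
  1       512.50       474.5370       474.5370
  2       512.50       439.3861       878.7723
  3       512.50       406.8390     1,220.5171
  4       512.50       376.7028     1,506.8112
  5       512.50       348.7989     1,743.9944
  6     5,512.50     3,473.8101    20,842.8604
  Σ                  5,520.0740    26,667.4924
P = 5,520.0740; Macaulay duration = 26,667.4924 / 5,520.0740 = 4.83100 years.
Modified duration = D_Mac / (1 + y) = 4.83100 / 1.08 = 4.47315 years.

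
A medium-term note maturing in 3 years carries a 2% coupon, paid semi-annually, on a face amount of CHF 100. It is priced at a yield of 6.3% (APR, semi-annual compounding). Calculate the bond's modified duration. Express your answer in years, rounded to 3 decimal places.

Periodic yield y = 0.0315. First find Macaulay duration:
  t   CF        PV=CF/(1+0.0315)^t    t·PV
  1         1.00         0.9695         0.9695
  2         1.00         0.9399         1.8797
  3         1.00         0.9112         2.7335
  4         1.00         0.8833         3.5333
  5         1.00         0.8564         4.2818
  6       101.00        83.8506       503.1034
  Σ                     88.4107       516.5011
P = 88.4107; Macaulay duration = 516.5011 / 88.4107 = 5.84206 half-year periods = 2.92103 years.
Modified duration = D_Mac / (1 + y) = 2.92103 / 1.0315 = 2.83183 years.

2.832 years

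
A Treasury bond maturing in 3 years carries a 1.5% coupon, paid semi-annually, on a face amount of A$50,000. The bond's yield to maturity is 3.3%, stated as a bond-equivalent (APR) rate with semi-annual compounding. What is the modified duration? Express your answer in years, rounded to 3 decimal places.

2.895 years

Periodic yield y = 0.0165. First find Macaulay duration:
  t   CF        PV=CF/(1+0.0165)^t    t·PV
  1       375.00       368.9129       368.9129
  2       375.00       362.9247       725.8494
  3       375.00       357.0336     1,071.1009
  4       375.00       351.2382     1,404.9528
  5       375.00       345.5368     1,727.6842
  6    50,375.00    45,663.6646   273,981.9874
  Σ                 47,449.3108   279,280.4876
P = 47,449.3108; Macaulay duration = 279,280.4876 / 47,449.3108 = 5.88587 half-year periods = 2.94294 years.
Modified duration = D_Mac / (1 + y) = 2.94294 / 1.0165 = 2.89516 years.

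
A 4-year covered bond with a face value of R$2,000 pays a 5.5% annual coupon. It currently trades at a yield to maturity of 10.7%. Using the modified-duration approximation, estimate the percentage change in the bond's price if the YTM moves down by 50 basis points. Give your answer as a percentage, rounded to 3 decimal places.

Periodic yield y = 0.107. Modified duration first:
  t   CF        PV=CF/(1+0.107)^t    t·PV
  1       110.00        99.3677        99.3677
  2       110.00        89.7630       179.5260
  3       110.00        81.0867       243.2602
  4     2,110.00     1,405.0506     5,620.2025
  Σ                  1,675.2680     6,142.3564
P = 1,675.2680; D_Mac = 3.66649 yrs; D_mod = 3.66649/(1+0.107) = 3.31210 yrs.
ΔP/P ≈ -D_mod · Δy = -3.31210 × (-0.005) = +0.016560 = +1.6560%.

+1.656%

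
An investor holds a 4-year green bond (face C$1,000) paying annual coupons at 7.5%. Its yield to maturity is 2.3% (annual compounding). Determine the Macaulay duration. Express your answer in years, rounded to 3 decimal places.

3.638 years

Periodic yield y = 0.023. Discount each cash flow and weight by its year:
  t   CF        PV=CF/(1+0.023)^t    t·PV
  1        75.00        73.3138        73.3138
  2        75.00        71.6655       143.3310
  3        75.00        70.0542       210.1627
  4     1,075.00       981.5353     3,926.1413
  Σ                  1,196.5688     4,352.9487
Price P = Σ PV = 1,196.5688.
Macaulay duration = Σ(t·PV) / P = 4,352.9487 / 1,196.5688 = 3.63786 years.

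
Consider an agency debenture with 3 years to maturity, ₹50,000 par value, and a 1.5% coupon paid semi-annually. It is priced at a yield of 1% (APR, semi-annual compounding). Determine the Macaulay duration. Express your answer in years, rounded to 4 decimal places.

Periodic yield y = 0.005. Discount each cash flow and weight by its period:
  t   CF        PV=CF/(1+0.005)^t    t·PV
  1       375.00       373.1343       373.1343
  2       375.00       371.2779       742.5559
  3       375.00       369.4308     1,108.2924
  4       375.00       367.5928     1,470.3713
  5       375.00       365.7640     1,828.8200
  6    50,375.00    48,889.8482   293,339.0891
  Σ                 50,737.0481   298,862.2629
Price P = Σ PV = 50,737.0481.
Macaulay duration = Σ(t·PV) / P = 298,862.2629 / 50,737.0481 = 5.89041 half-year periods.
In years: 5.89041 / 2 = 2.94521 years.

2.9452 years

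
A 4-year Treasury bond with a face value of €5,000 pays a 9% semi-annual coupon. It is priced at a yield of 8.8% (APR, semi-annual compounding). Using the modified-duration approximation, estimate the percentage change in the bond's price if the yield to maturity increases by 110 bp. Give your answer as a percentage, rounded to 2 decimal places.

-3.63%

Periodic yield y = 0.044. Modified duration first:
  t   CF        PV=CF/(1+0.044)^t    t·PV
  1       225.00       215.5172       215.5172
  2       225.00       206.4341       412.8683
  3       225.00       197.7338       593.2015
  4       225.00       189.4002       757.6010
  5       225.00       181.4179       907.0893
  6       225.00       173.7719     1,042.6313
  7       225.00       166.4482     1,165.1372
  8     5,225.00     3,702.3912    29,619.1296
  Σ                  5,033.1146    34,713.1755
P = 5,033.1146; D_Mac = 6.89696 half-year periods = 3.44848 yrs; D_mod = 3.44848/(1+0.044) = 3.30314 yrs.
ΔP/P ≈ -D_mod · Δy = -3.30314 × (+0.011) = -0.036335 = -3.6335%.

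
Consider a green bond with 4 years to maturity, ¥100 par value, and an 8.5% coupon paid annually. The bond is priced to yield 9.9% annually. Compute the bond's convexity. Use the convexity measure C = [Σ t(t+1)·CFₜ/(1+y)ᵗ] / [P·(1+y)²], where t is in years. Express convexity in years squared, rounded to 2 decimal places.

With y = 0.099:
  t   CF        PV=CF/(1+0.099)^t    t·PV        t(t+1)·PV
  1         8.50         7.7343         7.7343          15.4686
  2         8.50         7.0376        14.0752          42.2255
  3         8.50         6.4036        19.2109          76.8435
  4       108.50        74.3771       297.5082       1,487.5411
  Σ                     95.5526       338.5286       1,622.0787
P = 95.5526.
Convexity = Σ t(t+1)·PV / [P·(1+y)²] = 1,622.0787 / (95.5526 × 1.207801) = 14.05511.

14.06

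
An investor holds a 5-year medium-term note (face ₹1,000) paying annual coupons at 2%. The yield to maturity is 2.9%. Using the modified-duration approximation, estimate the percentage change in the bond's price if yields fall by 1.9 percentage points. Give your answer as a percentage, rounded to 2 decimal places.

+8.87%

Periodic yield y = 0.029. Modified duration first:
  t   CF        PV=CF/(1+0.029)^t    t·PV
  1        20.00        19.4363        19.4363
  2        20.00        18.8886        37.7772
  3        20.00        18.3562        55.0687
  4        20.00        17.8389        71.3557
  5     1,020.00       884.1446     4,420.7230
  Σ                    958.6647     4,604.3609
P = 958.6647; D_Mac = 4.80289 yrs; D_mod = 4.80289/(1+0.029) = 4.66753 yrs.
ΔP/P ≈ -D_mod · Δy = -4.66753 × (-0.019) = +0.088683 = +8.8683%.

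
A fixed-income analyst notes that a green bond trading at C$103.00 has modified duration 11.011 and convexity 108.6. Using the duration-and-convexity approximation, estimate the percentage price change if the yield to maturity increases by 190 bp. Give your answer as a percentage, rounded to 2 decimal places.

-18.96%

Duration effect: -D_mod·Δy = -11.011 × (+0.019) = -0.209209
Convexity effect: ½·C·(Δy)² = 0.5 × 108.6 × (0.019)² = +0.0196023
ΔP/P ≈ -0.209209 + 0.0196023 = -0.1896067
= -18.96067%.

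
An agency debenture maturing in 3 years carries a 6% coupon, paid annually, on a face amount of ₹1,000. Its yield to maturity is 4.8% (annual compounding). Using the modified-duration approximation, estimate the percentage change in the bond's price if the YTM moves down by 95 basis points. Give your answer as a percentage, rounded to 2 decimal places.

Periodic yield y = 0.048. Modified duration first:
  t   CF        PV=CF/(1+0.048)^t    t·PV
  1        60.00        57.2519        57.2519
  2        60.00        54.6297       109.2594
  3     1,060.00       920.9202     2,762.7607
  Σ                  1,032.8018     2,929.2720
P = 1,032.8018; D_Mac = 2.83624 yrs; D_mod = 2.83624/(1+0.048) = 2.70633 yrs.
ΔP/P ≈ -D_mod · Δy = -2.70633 × (-0.0095) = +0.025710 = +2.5710%.

+2.57%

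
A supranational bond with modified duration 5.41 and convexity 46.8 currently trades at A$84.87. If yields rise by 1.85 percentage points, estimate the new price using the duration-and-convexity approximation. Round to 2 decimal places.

Duration effect: -D_mod·Δy = -5.41 × (+0.0185) = -0.100085
Convexity effect: ½·C·(Δy)² = 0.5 × 46.8 × (0.0185)² = +0.00800865
ΔP/P ≈ -0.100085 + 0.00800865 = -0.09207635
New price ≈ 84.87 × (1 - 0.09207635) = 77.0554801755.

A$77.06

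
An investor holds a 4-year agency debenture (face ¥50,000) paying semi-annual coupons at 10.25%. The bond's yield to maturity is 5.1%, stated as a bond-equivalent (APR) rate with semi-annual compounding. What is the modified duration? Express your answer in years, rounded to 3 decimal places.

3.352 years

Periodic yield y = 0.0255. First find Macaulay duration:
  t   CF        PV=CF/(1+0.0255)^t    t·PV
  1     2,562.50     2,498.7811     2,498.7811
  2     2,562.50     2,436.6466     4,873.2932
  3     2,562.50     2,376.0571     7,128.1714
  4     2,562.50     2,316.9743     9,267.8972
  5     2,562.50     2,259.3606    11,296.8030
  6     2,562.50     2,203.1795    13,219.0771
  7     2,562.50     2,148.3954    15,038.7681
  8    52,562.50    42,972.5074   343,780.0596
  Σ                 59,211.9021   407,102.8506
P = 59,211.9021; Macaulay duration = 407,102.8506 / 59,211.9021 = 6.87536 half-year periods = 3.43768 years.
Modified duration = D_Mac / (1 + y) = 3.43768 / 1.0255 = 3.35220 years.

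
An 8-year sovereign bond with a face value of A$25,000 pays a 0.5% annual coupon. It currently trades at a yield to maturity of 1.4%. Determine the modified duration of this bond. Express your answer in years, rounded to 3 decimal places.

Periodic yield y = 0.014. First find Macaulay duration:
  t   CF        PV=CF/(1+0.014)^t    t·PV
  1       125.00       123.2742       123.2742
  2       125.00       121.5722       243.1443
  3       125.00       119.8936       359.6809
  4       125.00       118.2383       472.9532
  5       125.00       116.6058       583.0291
  6       125.00       114.9959       689.9753
  7       125.00       113.4082       793.8572
  8    25,125.00    22,480.3170   179,842.5358
  Σ                 23,308.3051   183,108.4499
P = 23,308.3051; Macaulay duration = 183,108.4499 / 23,308.3051 = 7.85593 years.
Modified duration = D_Mac / (1 + y) = 7.85593 / 1.014 = 7.74747 years.

7.747 years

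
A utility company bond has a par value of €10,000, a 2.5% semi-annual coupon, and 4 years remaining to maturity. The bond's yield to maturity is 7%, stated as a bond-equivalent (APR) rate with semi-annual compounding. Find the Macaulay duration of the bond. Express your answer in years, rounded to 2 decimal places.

3.81 years

Periodic yield y = 0.035. Discount each cash flow and weight by its period:
  t   CF        PV=CF/(1+0.035)^t    t·PV
  1       125.00       120.7729       120.7729
  2       125.00       116.6888       233.3777
  3       125.00       112.7428       338.2285
  4       125.00       108.9303       435.7211
  5       125.00       105.2466       526.2332
  6       125.00       101.6876       610.1255
  7       125.00        98.2489       687.7421
  8    10,125.00     7,689.0420    61,512.3361
  Σ                  8,453.3600    64,464.5371
Price P = Σ PV = 8,453.3600.
Macaulay duration = Σ(t·PV) / P = 64,464.5371 / 8,453.3600 = 7.62591 half-year periods.
In years: 7.62591 / 2 = 3.81295 years.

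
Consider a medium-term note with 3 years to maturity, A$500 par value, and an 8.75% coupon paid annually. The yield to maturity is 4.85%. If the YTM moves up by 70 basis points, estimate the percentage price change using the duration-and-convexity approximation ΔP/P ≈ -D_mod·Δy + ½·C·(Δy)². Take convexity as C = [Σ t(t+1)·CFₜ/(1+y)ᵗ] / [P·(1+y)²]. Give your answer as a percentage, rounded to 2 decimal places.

With y = 0.0485:
  t   CF        PV=CF/(1+0.0485)^t    t·PV        t(t+1)·PV
  1        43.75        41.7263        41.7263          83.4526
  2        43.75        39.7962        79.5923         238.7770
  3       543.75       471.7305     1,415.1915       5,660.7661
  Σ                    553.2529     1,536.5101       5,982.9956
P = 553.2529; D_Mac = 2.77723 yrs; D_mod = 2.64876 yrs; C = 9.83690.
Duration effect: -2.64876 × (+0.007) = -0.018541
Convexity effect: 0.5 × 9.83690 × (0.007)² = +0.0002410
ΔP/P ≈ -0.018541 + 0.0002410 = -0.018300 = -1.8300%.

-1.83%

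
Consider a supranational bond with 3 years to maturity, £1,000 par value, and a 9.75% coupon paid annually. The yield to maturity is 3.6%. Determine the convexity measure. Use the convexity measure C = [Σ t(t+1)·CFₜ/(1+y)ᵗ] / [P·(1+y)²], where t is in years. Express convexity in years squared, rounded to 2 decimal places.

10.00

With y = 0.036:
  t   CF        PV=CF/(1+0.036)^t    t·PV        t(t+1)·PV
  1        97.50        94.1120        94.1120         188.2239
  2        97.50        90.8417       181.6833         545.0500
  3     1,097.50       987.0184     2,961.0553      11,844.2212
  Σ                  1,171.9721     3,236.8506      12,577.4951
P = 1,171.9721.
Convexity = Σ t(t+1)·PV / [P·(1+y)²] = 12,577.4951 / (1,171.9721 × 1.073296) = 9.99902.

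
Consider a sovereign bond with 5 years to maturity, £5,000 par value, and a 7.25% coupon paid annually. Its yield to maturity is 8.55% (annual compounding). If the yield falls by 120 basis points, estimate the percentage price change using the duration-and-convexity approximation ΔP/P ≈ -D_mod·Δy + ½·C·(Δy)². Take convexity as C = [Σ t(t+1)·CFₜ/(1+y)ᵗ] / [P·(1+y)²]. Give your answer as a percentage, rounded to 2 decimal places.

+4.96%

With y = 0.0855:
  t   CF        PV=CF/(1+0.0855)^t    t·PV        t(t+1)·PV
  1       362.50       333.9475       333.9475         667.8950
  2       362.50       307.6439       615.2879       1,845.8636
  3       362.50       283.4122       850.2366       3,400.9463
  4       362.50       261.0891     1,044.3563       5,221.7815
  5     5,362.50     3,558.1001    17,790.5007     106,743.0041
  Σ                  4,744.1928    20,634.3289     117,879.4904
P = 4,744.1928; D_Mac = 4.34939 yrs; D_mod = 4.00680 yrs; C = 21.08707.
Duration effect: -4.00680 × (-0.012) = +0.048082
Convexity effect: 0.5 × 21.08707 × (-0.012)² = +0.0015183
ΔP/P ≈ +0.048082 + 0.0015183 = +0.049600 = +4.9600%.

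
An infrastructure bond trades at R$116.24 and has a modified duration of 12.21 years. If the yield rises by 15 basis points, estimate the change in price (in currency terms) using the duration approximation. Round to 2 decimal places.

Duration approximation: ΔP/P ≈ -D_mod · Δy = -12.21 × (+0.0015) = -0.018315.
ΔP ≈ 116.24 × (-0.018315) = -2.1289356.

-R$2.13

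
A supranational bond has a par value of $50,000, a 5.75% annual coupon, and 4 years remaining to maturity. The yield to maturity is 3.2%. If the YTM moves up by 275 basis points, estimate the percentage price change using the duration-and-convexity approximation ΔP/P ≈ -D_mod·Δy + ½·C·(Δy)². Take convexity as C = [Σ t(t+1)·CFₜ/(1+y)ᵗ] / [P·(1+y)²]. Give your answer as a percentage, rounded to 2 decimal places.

-9.22%

With y = 0.032:
  t   CF        PV=CF/(1+0.032)^t    t·PV        t(t+1)·PV
  1     2,875.00     2,785.8527     2,785.8527       5,571.7054
  2     2,875.00     2,699.4697     5,398.9394      16,196.8181
  3     2,875.00     2,615.7652     7,847.2956      31,389.1824
  4    52,875.00    46,615.6336   186,462.5343     932,312.6713
  Σ                 54,716.7212   202,494.6219     985,470.3772
P = 54,716.7212; D_Mac = 3.70078 yrs; D_mod = 3.58603 yrs; C = 16.91080.
Duration effect: -3.58603 × (+0.0275) = -0.098616
Convexity effect: 0.5 × 16.91080 × (0.0275)² = +0.0063944
ΔP/P ≈ -0.098616 + 0.0063944 = -0.092221 = -9.2221%.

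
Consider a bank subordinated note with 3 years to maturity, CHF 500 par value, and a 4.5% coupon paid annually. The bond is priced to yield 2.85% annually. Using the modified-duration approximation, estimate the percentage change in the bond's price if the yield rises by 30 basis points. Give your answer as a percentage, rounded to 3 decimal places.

Periodic yield y = 0.0285. Modified duration first:
  t   CF        PV=CF/(1+0.0285)^t    t·PV
  1        22.50        21.8765        21.8765
  2        22.50        21.2703        42.5406
  3       522.50       480.2567     1,440.7700
  Σ                    523.4035     1,505.1872
P = 523.4035; D_Mac = 2.87577 yrs; D_mod = 2.87577/(1+0.0285) = 2.79608 yrs.
ΔP/P ≈ -D_mod · Δy = -2.79608 × (+0.003) = -0.008388 = -0.8388%.

-0.839%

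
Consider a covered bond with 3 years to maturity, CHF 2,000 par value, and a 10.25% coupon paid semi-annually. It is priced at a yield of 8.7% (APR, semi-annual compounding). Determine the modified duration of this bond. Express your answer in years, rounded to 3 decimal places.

Periodic yield y = 0.0435. First find Macaulay duration:
  t   CF        PV=CF/(1+0.0435)^t    t·PV
  1       102.50        98.2271        98.2271
  2       102.50        94.1324       188.2647
  3       102.50        90.2083       270.6249
  4       102.50        86.4478       345.7913
  5       102.50        82.8441       414.2205
  6     2,102.50     1,628.4757     9,770.8542
  Σ                  2,080.3354    11,087.9828
P = 2,080.3354; Macaulay duration = 11,087.9828 / 2,080.3354 = 5.32990 half-year periods = 2.66495 years.
Modified duration = D_Mac / (1 + y) = 2.66495 / 1.0435 = 2.55386 years.

2.554 years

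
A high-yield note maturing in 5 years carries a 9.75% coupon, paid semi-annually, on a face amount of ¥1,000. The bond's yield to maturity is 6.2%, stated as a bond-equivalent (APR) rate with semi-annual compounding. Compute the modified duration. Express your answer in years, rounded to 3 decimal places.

4.021 years

Periodic yield y = 0.031. First find Macaulay duration:
  t   CF        PV=CF/(1+0.031)^t    t·PV
  1        48.75        47.2842        47.2842
  2        48.75        45.8625        91.7249
  3        48.75        44.4835       133.4504
  4        48.75        43.1459       172.5838
  5        48.75        41.8486       209.2432
  6        48.75        40.5903       243.5420
  7        48.75        39.3699       275.5891
  8        48.75        38.1861       305.4888
  9        48.75        37.0379       333.3413
  10    1,048.75       772.8324     7,728.3240
  Σ                  1,150.6413     9,540.5716
P = 1,150.6413; Macaulay duration = 9,540.5716 / 1,150.6413 = 8.29153 half-year periods = 4.14576 years.
Modified duration = D_Mac / (1 + y) = 4.14576 / 1.031 = 4.02111 years.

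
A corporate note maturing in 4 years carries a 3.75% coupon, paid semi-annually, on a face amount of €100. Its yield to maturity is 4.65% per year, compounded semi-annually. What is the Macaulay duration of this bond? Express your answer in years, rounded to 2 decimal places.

Periodic yield y = 0.02325. Discount each cash flow and weight by its period:
  t   CF        PV=CF/(1+0.02325)^t    t·PV
  1        1.875         1.8324         1.8324
  2        1.875         1.7908         3.5815
  3        1.875         1.7501         5.2502
  4        1.875         1.7103         6.8412
  5        1.875         1.6714         8.3572
  6        1.875         1.6335         9.8008
  7        1.875         1.5964        11.1745
  8      101.875        84.7644       678.1154
  Σ                     96.7492       724.9532
Price P = Σ PV = 96.7492.
Macaulay duration = Σ(t·PV) / P = 724.9532 / 96.7492 = 7.49312 half-year periods.
In years: 7.49312 / 2 = 3.74656 years.

3.75 years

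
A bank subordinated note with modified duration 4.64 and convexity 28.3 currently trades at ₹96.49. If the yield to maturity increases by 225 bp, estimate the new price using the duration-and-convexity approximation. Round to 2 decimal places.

₹87.11

Duration effect: -D_mod·Δy = -4.64 × (+0.0225) = -0.104400
Convexity effect: ½·C·(Δy)² = 0.5 × 28.3 × (0.0225)² = +0.0071634375
ΔP/P ≈ -0.104400 + 0.0071634375 = -0.0972365625
New price ≈ 96.49 × (1 - 0.0972365625) = 87.107644084375.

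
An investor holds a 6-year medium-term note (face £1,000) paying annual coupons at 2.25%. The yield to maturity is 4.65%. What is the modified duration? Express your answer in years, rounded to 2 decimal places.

Periodic yield y = 0.0465. First find Macaulay duration:
  t   CF        PV=CF/(1+0.0465)^t    t·PV
  1        22.50        21.5002        21.5002
  2        22.50        20.5449        41.0898
  3        22.50        19.6320        58.8960
  4        22.50        18.7597        75.0387
  5        22.50        17.9261        89.6306
  6     1,022.50       778.4450     4,670.6699
  Σ                    876.8079     4,956.8253
P = 876.8079; Macaulay duration = 4,956.8253 / 876.8079 = 5.65326 years.
Modified duration = D_Mac / (1 + y) = 5.65326 / 1.0465 = 5.40207 years.

5.40 years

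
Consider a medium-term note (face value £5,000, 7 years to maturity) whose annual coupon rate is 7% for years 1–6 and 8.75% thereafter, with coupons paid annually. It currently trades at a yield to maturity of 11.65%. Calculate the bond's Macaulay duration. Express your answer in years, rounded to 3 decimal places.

5.601 years

Periodic yield y = 0.1165. Discount each cash flow and weight by its year:
  t   CF        PV=CF/(1+0.1165)^t    t·PV
  1       350.00       313.4796       313.4796
  2       350.00       280.7699       561.5399
  3       350.00       251.4733       754.4199
  4       350.00       225.2336       900.9343
  5       350.00       201.7318     1,008.6591
  6       350.00       180.6823     1,084.0940
  7     5,437.50     2,514.1326    17,598.9281
  Σ                  3,967.5032    22,222.0549
Price P = Σ PV = 3,967.5032.
Macaulay duration = Σ(t·PV) / P = 22,222.0549 / 3,967.5032 = 5.60102 years.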